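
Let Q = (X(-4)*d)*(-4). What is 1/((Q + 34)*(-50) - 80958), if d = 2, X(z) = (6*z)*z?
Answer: -1/44258 ≈ -2.2595e-5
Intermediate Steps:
X(z) = 6*z²
Q = -768 (Q = ((6*(-4)²)*2)*(-4) = ((6*16)*2)*(-4) = (96*2)*(-4) = 192*(-4) = -768)
1/((Q + 34)*(-50) - 80958) = 1/((-768 + 34)*(-50) - 80958) = 1/(-734*(-50) - 80958) = 1/(36700 - 80958) = 1/(-44258) = -1/44258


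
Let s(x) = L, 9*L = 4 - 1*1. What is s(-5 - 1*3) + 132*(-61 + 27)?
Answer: -13463/3 ≈ -4487.7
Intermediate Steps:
L = ⅓ (L = (4 - 1*1)/9 = (4 - 1)/9 = (⅑)*3 = ⅓ ≈ 0.33333)
s(x) = ⅓
s(-5 - 1*3) + 132*(-61 + 27) = ⅓ + 132*(-61 + 27) = ⅓ + 132*(-34) = ⅓ - 4488 = -13463/3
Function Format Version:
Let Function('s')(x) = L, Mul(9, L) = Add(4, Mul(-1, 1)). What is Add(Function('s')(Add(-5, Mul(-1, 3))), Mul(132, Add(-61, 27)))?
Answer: Rational(-13463, 3) ≈ -4487.7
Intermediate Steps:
L = Rational(1, 3) (L = Mul(Rational(1, 9), Add(4, Mul(-1, 1))) = Mul(Rational(1, 9), Add(4, -1)) = Mul(Rational(1, 9), 3) = Rational(1, 3) ≈ 0.33333)
Function('s')(x) = Rational(1, 3)
Add(Function('s')(Add(-5, Mul(-1, 3))), Mul(132, Add(-61, 27))) = Add(Rational(1, 3), Mul(132, Add(-61, 27))) = Add(Rational(1, 3), Mul(132, -34)) = Add(Rational(1, 3), -4488) = Rational(-13463, 3)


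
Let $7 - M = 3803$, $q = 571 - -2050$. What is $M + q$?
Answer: $-1175$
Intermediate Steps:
$q = 2621$ ($q = 571 + 2050 = 2621$)
$M = -3796$ ($M = 7 - 3803 = -3796$)
$M + q = -3796 + 2621 = -1175$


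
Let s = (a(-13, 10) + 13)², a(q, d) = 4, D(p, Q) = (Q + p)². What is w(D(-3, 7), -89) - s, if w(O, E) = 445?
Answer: 156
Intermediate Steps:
s = 289 (s = (4 + 13)² = 17² = 289)
w(D(-3, 7), -89) - s = 445 - 1*289 = 445 - 289 = 156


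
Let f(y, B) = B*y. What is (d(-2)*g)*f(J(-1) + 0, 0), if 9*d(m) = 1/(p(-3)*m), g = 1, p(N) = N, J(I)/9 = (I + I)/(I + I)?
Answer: 0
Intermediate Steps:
J(I) = 9 (J(I) = 9*((I + I)/(I + I)) = 9*((2*I)/((2*I))) = 9*((2*I)*(1/(2*I))) = 9*1 = 9)
d(m) = -1/(27*m) (d(m) = 1/(9*((-3*m))) = (-1/(3*m))/9 = -1/(27*m))
(d(-2)*g)*f(J(-1) + 0, 0) = (-1/27/(-2)*1)*(0*(9 + 0)) = (-1/27*(-1/2)*1)*(0*9) = ((1/54)*1)*0 = (1/54)*0 = 0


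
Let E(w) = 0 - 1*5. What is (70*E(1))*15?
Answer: -5250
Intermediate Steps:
E(w) = -5 (E(w) = 0 - 5 = -5)
(70*E(1))*15 = (70*(-5))*15 = -350*15 = -5250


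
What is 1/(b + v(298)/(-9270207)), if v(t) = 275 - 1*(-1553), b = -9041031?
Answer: -9270207/83812228865245 ≈ -1.1061e-7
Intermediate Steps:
v(t) = 1828 (v(t) = 275 + 1553 = 1828)
1/(b + v(298)/(-9270207)) = 1/(-9041031 + 1828/(-9270207)) = 1/(-9041031 + 1828*(-1/9270207)) = 1/(-9041031 - 1828/9270207) = 1/(-83812228865245/9270207) = -9270207/83812228865245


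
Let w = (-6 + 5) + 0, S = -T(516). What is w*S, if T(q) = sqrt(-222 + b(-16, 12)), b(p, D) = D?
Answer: I*sqrt(210) ≈ 14.491*I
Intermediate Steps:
T(q) = I*sqrt(210) (T(q) = sqrt(-222 + 12) = sqrt(-210) = I*sqrt(210))
S = -I*sqrt(210) ≈ -14.491*I
w = -1 (w = -1 + 0 = -1)
w*S = -(-1)*I*sqrt(210) = I*sqrt(210)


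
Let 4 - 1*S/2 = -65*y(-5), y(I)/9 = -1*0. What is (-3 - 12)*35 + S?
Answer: -517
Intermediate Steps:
y(I) = 0 (y(I) = 9*(-1*0) = 9*0 = 0)
S = 8 (S = 8 - (-130)*0 = 8 - 2*0 = 8 + 0 = 8)
(-3 - 12)*35 + S = (-3 - 12)*35 + 8 = -15*35 + 8 = -525 + 8 = -517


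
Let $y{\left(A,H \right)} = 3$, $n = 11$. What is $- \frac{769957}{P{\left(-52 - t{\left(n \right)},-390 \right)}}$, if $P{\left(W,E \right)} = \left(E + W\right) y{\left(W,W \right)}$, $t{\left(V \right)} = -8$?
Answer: $\frac{769957}{1302} \approx 591.37$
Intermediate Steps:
$P{\left(W,E \right)} = 3 E + 3 W$ ($P{\left(W,E \right)} = \left(E + W\right) 3 = 3 E + 3 W$)
$- \frac{769957}{P{\left(-52 - t{\left(n \right)},-390 \right)}} = - \frac{769957}{3 \left(-390\right) + 3 \left(-52 - -8\right)} = - \frac{769957}{-1170 + 3 \left(-52 + 8\right)} = - \frac{769957}{-1170 + 3 \left(-44\right)} = - \frac{769957}{-1170 - 132} = - \frac{769957}{-1302} = \left(-769957\right) \left(- \frac{1}{1302}\right) = \frac{769957}{1302}$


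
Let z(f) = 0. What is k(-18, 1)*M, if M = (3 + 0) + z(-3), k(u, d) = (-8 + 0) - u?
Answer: 30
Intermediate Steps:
k(u, d) = -8 - u
M = 3 (M = (3 + 0) + 0 = 3 + 0 = 3)
k(-18, 1)*M = (-8 - 1*(-18))*3 = (-8 + 18)*3 = 10*3 = 30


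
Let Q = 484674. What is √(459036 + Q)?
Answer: √943710 ≈ 971.45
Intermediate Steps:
√(459036 + Q) = √(459036 + 484674) = √943710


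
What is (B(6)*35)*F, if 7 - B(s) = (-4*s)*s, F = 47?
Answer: 248395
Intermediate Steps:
B(s) = 7 + 4*s² (B(s) = 7 - (-4*s)*s = 7 - (-4)*s² = 7 + 4*s²)
(B(6)*35)*F = ((7 + 4*6²)*35)*47 = ((7 + 4*36)*35)*47 = ((7 + 144)*35)*47 = (151*35)*47 = 5285*47 = 248395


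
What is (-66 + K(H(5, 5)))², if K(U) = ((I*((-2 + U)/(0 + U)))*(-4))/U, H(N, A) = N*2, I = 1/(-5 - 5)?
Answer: 67996516/15625 ≈ 4351.8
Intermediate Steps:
I = -⅒ (I = 1/(-10) = -⅒ ≈ -0.10000)
H(N, A) = 2*N
K(U) = 2*(-2 + U)/(5*U²) (K(U) = (-(-2 + U)/(10*(0 + U))*(-4))/U = (-(-2 + U)/(10*U)*(-4))/U = (2*(-2 + U)/(5*U))/U = 2*(-2 + U)/(5*U²))
(-66 + K(H(5, 5)))² = (-66 + 2*(-2 + 2*5)/(5*(2*5)²))² = (-66 + (⅖)*(-2 + 10)/10²)² = (-66 + (⅖)*(1/100)*8)² = (-66 + 4/125)² = (-8246/125)² = 67996516/15625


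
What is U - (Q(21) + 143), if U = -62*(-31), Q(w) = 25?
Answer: 1754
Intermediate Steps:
U = 1922
U - (Q(21) + 143) = 1922 - (25 + 143) = 1922 - 1*168 = 1922 - 168 = 1754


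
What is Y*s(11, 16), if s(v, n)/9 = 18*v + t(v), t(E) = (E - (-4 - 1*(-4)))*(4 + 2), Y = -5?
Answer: -11880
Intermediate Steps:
t(E) = 6*E (t(E) = (E - (-4 + 4))*6 = (E - 1*0)*6 = (E + 0)*6 = E*6 = 6*E)
s(v, n) = 216*v (s(v, n) = 9*(18*v + 6*v) = 9*(24*v) = 216*v)
Y*s(11, 16) = -1080*11 = -5*2376 = -11880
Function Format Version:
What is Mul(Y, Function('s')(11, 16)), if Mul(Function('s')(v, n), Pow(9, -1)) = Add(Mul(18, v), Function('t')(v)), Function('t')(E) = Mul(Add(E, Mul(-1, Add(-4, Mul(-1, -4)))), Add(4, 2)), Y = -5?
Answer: -11880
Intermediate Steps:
Function('t')(E) = Mul(6, E) (Function('t')(E) = Mul(Add(E, Mul(-1, Add(-4, 4))), 6) = Mul(Add(E, Mul(-1, 0)), 6) = Mul(Add(E, 0), 6) = Mul(E, 6) = Mul(6, E))
Function('s')(v, n) = Mul(216, v) (Function('s')(v, n) = Mul(9, Add(Mul(18, v), Mul(6, v))) = Mul(9, Mul(24, v)) = Mul(216, v))
Mul(Y, Function('s')(11, 16)) = Mul(-5, Mul(216, 11)) = Mul(-5, 2376) = -11880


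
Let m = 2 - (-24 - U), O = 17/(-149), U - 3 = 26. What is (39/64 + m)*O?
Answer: -60503/9536 ≈ -6.3447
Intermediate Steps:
U = 29 (U = 3 + 26 = 29)
O = -17/149 (O = 17*(-1/149) = -17/149 ≈ -0.11409)
m = 55 (m = 2 - (-24 - 1*29) = 2 - (-24 - 29) = 2 - 1*(-53) = 2 + 53 = 55)
(39/64 + m)*O = (39/64 + 55)*(-17/149) = (3559/64)*(-17/149) = -60503/9536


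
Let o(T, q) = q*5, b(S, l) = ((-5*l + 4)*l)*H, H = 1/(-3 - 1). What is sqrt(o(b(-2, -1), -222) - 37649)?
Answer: 7*I*sqrt(791) ≈ 196.87*I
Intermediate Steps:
H = -1/4 (H = 1/(-4) = -1/4 ≈ -0.25000)
b(S, l) = -l*(4 - 5*l)/4 (b(S, l) = ((-5*l + 4)*l)*(-1/4) = ((4 - 5*l)*l)*(-1/4) = (l*(4 - 5*l))*(-1/4) = -l*(4 - 5*l)/4)
o(T, q) = 5*q
sqrt(o(b(-2, -1), -222) - 37649) = sqrt(5*(-222) - 37649) = sqrt(-1110 - 37649) = sqrt(-38759) = 7*I*sqrt(791)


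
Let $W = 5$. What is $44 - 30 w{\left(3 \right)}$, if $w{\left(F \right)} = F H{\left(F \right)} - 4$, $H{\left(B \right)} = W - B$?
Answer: $-16$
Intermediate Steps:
$H{\left(B \right)} = 5 - B$
$w{\left(F \right)} = -4 + F \left(5 - F\right)$ ($w{\left(F \right)} = F \left(5 - F\right) - 4 = -4 + F \left(5 - F\right)$)
$44 - 30 w{\left(3 \right)} = 44 - 30 \left(-4 - 3 \left(-5 + 3\right)\right) = 44 - 30 \left(-4 - 3 \left(-2\right)\right) = 44 - 30 \left(-4 + 6\right) = 44 - 60 = -16$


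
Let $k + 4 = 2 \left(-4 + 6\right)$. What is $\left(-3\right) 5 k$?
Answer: $0$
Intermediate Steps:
$k = 0$ ($k = -4 + 2 \left(-4 + 6\right) = -4 + 2 \cdot 2 = -4 + 4 = 0$)
$\left(-3\right) 5 k = \left(-3\right) 5 \cdot 0 = \left(-15\right) 0 = 0$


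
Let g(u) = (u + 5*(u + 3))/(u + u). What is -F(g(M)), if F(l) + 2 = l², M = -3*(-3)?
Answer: -457/36 ≈ -12.694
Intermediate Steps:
M = 9
g(u) = (15 + 6*u)/(2*u) (g(u) = (u + 5*(3 + u))/((2*u)) = (u + (15 + 5*u))*(1/(2*u)) = (15 + 6*u)*(1/(2*u)) = (15 + 6*u)/(2*u))
F(l) = -2 + l²
-F(g(M)) = -(-2 + (3 + (15/2)/9)²) = -(-2 + (3 + (15/2)*(⅑))²) = -(-2 + (3 + ⅚)²) = -(-2 + (23/6)²) = -(-2 + 529/36) = -1*457/36 = -457/36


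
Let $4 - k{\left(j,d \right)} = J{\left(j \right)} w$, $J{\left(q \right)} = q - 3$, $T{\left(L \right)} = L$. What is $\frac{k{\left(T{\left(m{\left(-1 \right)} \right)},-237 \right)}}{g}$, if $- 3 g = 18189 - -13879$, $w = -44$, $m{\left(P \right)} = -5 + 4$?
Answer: $\frac{129}{8017} \approx 0.016091$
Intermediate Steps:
$m{\left(P \right)} = -1$
$J{\left(q \right)} = -3 + q$
$k{\left(j,d \right)} = -128 + 44 j$ ($k{\left(j,d \right)} = 4 - \left(-3 + j\right) \left(-44\right) = 4 - \left(132 - 44 j\right) = 4 + \left(-132 + 44 j\right) = -128 + 44 j$)
$g = - \frac{32068}{3}$ ($g = - \frac{18189 - -13879}{3} = - \frac{18189 + \left(-645 + 14524\right)}{3} = - \frac{18189 + 13879}{3} = \left(- \frac{1}{3}\right) 32068 = - \frac{32068}{3} \approx -10689.0$)
$\frac{k{\left(T{\left(m{\left(-1 \right)} \right)},-237 \right)}}{g} = \frac{-128 + 44 \left(-1\right)}{- \frac{32068}{3}} = \left(-128 - 44\right) \left(- \frac{3}{32068}\right) = \left(-172\right) \left(- \frac{3}{32068}\right) = \frac{129}{8017}$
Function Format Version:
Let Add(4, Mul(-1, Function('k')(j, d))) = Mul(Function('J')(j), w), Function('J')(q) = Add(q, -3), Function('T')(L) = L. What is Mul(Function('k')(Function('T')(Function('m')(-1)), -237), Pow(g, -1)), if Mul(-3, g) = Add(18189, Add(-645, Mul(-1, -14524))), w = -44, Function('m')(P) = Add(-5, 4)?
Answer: Rational(129, 8017) ≈ 0.016091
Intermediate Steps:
Function('m')(P) = -1
Function('J')(q) = Add(-3, q)
Function('k')(j, d) = Add(-128, Mul(44, j)) (Function('k')(j, d) = Add(4, Mul(-1, Mul(Add(-3, j), -44))) = Add(4, Mul(-1, Add(132, Mul(-44, j)))) = Add(4, Add(-132, Mul(44, j))) = Add(-128, Mul(44, j)))
g = Rational(-32068, 3) (g = Mul(Rational(-1, 3), Add(18189, Add(-645, Mul(-1, -14524)))) = Mul(Rational(-1, 3), Add(18189, Add(-645, 14524))) = Mul(Rational(-1, 3), Add(18189, 13879)) = Mul(Rational(-1, 3), 32068) = Rational(-32068, 3) ≈ -10689.)
Mul(Function('k')(Function('T')(Function('m')(-1)), -237), Pow(g, -1)) = Mul(Add(-128, Mul(44, -1)), Pow(Rational(-32068, 3), -1)) = Mul(Add(-128, -44), Rational(-3, 32068)) = Mul(-172, Rational(-3, 32068)) = Rational(129, 8017)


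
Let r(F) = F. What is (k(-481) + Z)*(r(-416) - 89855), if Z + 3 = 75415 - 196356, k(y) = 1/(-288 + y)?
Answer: 8395738938927/769 ≈ 1.0918e+10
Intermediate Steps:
Z = -120944 (Z = -3 + (75415 - 196356) = -3 - 120941 = -120944)
(k(-481) + Z)*(r(-416) - 89855) = (1/(-288 - 481) - 120944)*(-416 - 89855) = (1/(-769) - 120944)*(-90271) = (-1/769 - 120944)*(-90271) = -93005937/769*(-90271) = 8395738938927/769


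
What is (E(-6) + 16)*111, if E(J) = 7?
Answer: 2553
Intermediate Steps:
(E(-6) + 16)*111 = (7 + 16)*111 = 23*111 = 2553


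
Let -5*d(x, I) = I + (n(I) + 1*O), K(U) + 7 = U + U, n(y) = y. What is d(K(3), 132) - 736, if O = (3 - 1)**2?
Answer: -3948/5 ≈ -789.60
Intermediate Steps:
O = 4 (O = 2**2 = 4)
K(U) = -7 + 2*U (K(U) = -7 + (U + U) = -7 + 2*U)
d(x, I) = -4/5 - 2*I/5 (d(x, I) = -(I + (I + 1*4))/5 = -(I + (I + 4))/5 = -(I + (4 + I))/5 = -(4 + 2*I)/5 = -4/5 - 2*I/5)
d(K(3), 132) - 736 = (-4/5 - 2/5*132) - 736 = (-4/5 - 264/5) - 736 = -268/5 - 736 = -3948/5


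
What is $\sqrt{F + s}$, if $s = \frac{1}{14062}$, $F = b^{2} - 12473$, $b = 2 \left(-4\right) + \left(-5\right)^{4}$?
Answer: $\frac{\sqrt{72810974412366}}{14062} \approx 606.81$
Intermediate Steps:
$b = 617$ ($b = -8 + 625 = 617$)
$F = 368216$ ($F = 617^{2} - 12473 = 380689 - 12473 = 368216$)
$s = \frac{1}{14062} \approx 7.1114 \cdot 10^{-5}$
$\sqrt{F + s} = \sqrt{368216 + \frac{1}{14062}} = \sqrt{\frac{5177853393}{14062}} = \frac{\sqrt{72810974412366}}{14062}$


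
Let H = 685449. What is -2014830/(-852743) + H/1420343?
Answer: 3446261523297/1211187550849 ≈ 2.8454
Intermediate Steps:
-2014830/(-852743) + H/1420343 = -2014830/(-852743) + 685449/1420343 = -2014830*(-1/852743) + 685449*(1/1420343) = 2014830/852743 + 685449/1420343 = 3446261523297/1211187550849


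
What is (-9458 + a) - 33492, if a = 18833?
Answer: -24117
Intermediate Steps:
(-9458 + a) - 33492 = (-9458 + 18833) - 33492 = 9375 - 33492 = -24117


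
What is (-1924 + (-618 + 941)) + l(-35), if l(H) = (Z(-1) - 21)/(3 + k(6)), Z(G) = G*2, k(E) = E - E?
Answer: -4826/3 ≈ -1608.7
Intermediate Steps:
k(E) = 0
Z(G) = 2*G
l(H) = -23/3 (l(H) = (2*(-1) - 21)/(3 + 0) = (-2 - 21)/3 = -23*1/3 = -23/3)
(-1924 + (-618 + 941)) + l(-35) = (-1924 + (-618 + 941)) - 23/3 = (-1924 + 323) - 23/3 = -1601 - 23/3 = -4826/3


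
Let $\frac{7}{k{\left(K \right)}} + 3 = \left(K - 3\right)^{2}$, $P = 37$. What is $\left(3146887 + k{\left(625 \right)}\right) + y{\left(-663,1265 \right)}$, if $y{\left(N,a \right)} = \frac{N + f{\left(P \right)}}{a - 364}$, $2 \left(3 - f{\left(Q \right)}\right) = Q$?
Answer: $\frac{2193881837598591}{697159562} \approx 3.1469 \cdot 10^{6}$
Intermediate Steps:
$f{\left(Q \right)} = 3 - \frac{Q}{2}$
$y{\left(N,a \right)} = \frac{- \frac{31}{2} + N}{-364 + a}$ ($y{\left(N,a \right)} = \frac{N + \left(3 - \frac{37}{2}\right)}{a - 364} = \frac{N + \left(3 - \frac{37}{2}\right)}{-364 + a} = \frac{N - \frac{31}{2}}{-364 + a} = \frac{- \frac{31}{2} + N}{-364 + a}$)
$k{\left(K \right)} = \frac{7}{-3 + \left(-3 + K\right)^{2}}$ ($k{\left(K \right)} = \frac{7}{-3 + \left(K - 3\right)^{2}} = \frac{7}{-3 + \left(-3 + K\right)^{2}}$)
$\left(3146887 + k{\left(625 \right)}\right) + y{\left(-663,1265 \right)} = \left(3146887 + \frac{7}{-3 + \left(-3 + 625\right)^{2}}\right) + \frac{- \frac{31}{2} - 663}{-364 + 1265} = \left(3146887 + \frac{7}{-3 + 622^{2}}\right) + \frac{1}{901} \left(- \frac{1357}{2}\right) = \left(3146887 + \frac{7}{-3 + 386884}\right) + \frac{1}{901} \left(- \frac{1357}{2}\right) = \left(3146887 + \frac{7}{386881}\right) - \frac{1357}{1802} = \frac{1217470789454}{386881} - \frac{1357}{1802} = \frac{2193881837598591}{697159562}$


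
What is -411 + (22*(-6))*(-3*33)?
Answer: 12657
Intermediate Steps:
-411 + (22*(-6))*(-3*33) = -411 - 132*(-99) = -411 + 13068 = 12657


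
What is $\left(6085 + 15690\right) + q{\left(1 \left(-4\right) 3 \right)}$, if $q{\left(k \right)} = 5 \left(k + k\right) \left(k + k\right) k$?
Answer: $-12785$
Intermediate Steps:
$q{\left(k \right)} = 20 k^{3}$ ($q{\left(k \right)} = 5 \cdot 2 k 2 k k = 5 \cdot 4 k^{2} k = 20 k^{2} k = 20 k^{3}$)
$\left(6085 + 15690\right) + q{\left(1 \left(-4\right) 3 \right)} = \left(6085 + 15690\right) + 20 \left(1 \left(-4\right) 3\right)^{3} = 21775 + 20 \left(\left(-4\right) 3\right)^{3} = 21775 + 20 \left(-12\right)^{3} = 21775 + 20 \left(-1728\right) = 21775 - 34560 = -12785$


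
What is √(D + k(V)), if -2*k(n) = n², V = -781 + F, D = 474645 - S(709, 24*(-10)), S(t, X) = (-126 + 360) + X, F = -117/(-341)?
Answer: √19760608123/341 ≈ 412.24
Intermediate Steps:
F = 117/341 (F = -117*(-1/341) = 117/341 ≈ 0.34311)
S(t, X) = 234 + X
D = 474651 (D = 474645 - (234 + 24*(-10)) = 474645 - (234 - 240) = 474645 - 1*(-6) = 474645 + 6 = 474651)
V = -266204/341 (V = -781 + 117/341 = -266204/341 ≈ -780.66)
k(n) = -n²/2
√(D + k(V)) = √(474651 - (-266204/341)²/2) = √(474651 - ½*70864569616/116281) = √(474651 - 35432284808/116281) = √(19760608123/116281) = √19760608123/341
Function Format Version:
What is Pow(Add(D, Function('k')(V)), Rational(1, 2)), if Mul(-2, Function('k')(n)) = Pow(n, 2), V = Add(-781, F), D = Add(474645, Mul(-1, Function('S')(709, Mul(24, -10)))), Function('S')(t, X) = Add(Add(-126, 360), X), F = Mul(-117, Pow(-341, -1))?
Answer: Mul(Rational(1, 341), Pow(19760608123, Rational(1, 2))) ≈ 412.24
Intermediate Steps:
F = Rational(117, 341) (F = Mul(-117, Rational(-1, 341)) = Rational(117, 341) ≈ 0.34311)
Function('S')(t, X) = Add(234, X)
D = 474651 (D = Add(474645, Mul(-1, Add(234, Mul(24, -10)))) = Add(474645, Mul(-1, Add(234, -240))) = Add(474645, Mul(-1, -6)) = Add(474645, 6) = 474651)
V = Rational(-266204, 341) (V = Add(-781, Rational(117, 341)) = Rational(-266204, 341) ≈ -780.66)
Function('k')(n) = Mul(Rational(-1, 2), Pow(n, 2))
Pow(Add(D, Function('k')(V)), Rational(1, 2)) = Pow(Add(474651, Mul(Rational(-1, 2), Pow(Rational(-266204, 341), 2))), Rational(1, 2)) = Pow(Add(474651, Mul(Rational(-1, 2), Rational(70864569616, 116281))), Rational(1, 2)) = Pow(Add(474651, Rational(-35432284808, 116281)), Rational(1, 2)) = Pow(Rational(19760608123, 116281), Rational(1, 2)) = Mul(Rational(1, 341), Pow(19760608123, Rational(1, 2)))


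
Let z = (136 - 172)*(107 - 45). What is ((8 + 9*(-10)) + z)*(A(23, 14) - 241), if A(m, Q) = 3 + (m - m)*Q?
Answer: 550732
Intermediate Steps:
z = -2232 (z = -36*62 = -2232)
A(m, Q) = 3 (A(m, Q) = 3 + 0*Q = 3 + 0 = 3)
((8 + 9*(-10)) + z)*(A(23, 14) - 241) = ((8 + 9*(-10)) - 2232)*(3 - 241) = ((8 - 90) - 2232)*(-238) = (-82 - 2232)*(-238) = -2314*(-238) = 550732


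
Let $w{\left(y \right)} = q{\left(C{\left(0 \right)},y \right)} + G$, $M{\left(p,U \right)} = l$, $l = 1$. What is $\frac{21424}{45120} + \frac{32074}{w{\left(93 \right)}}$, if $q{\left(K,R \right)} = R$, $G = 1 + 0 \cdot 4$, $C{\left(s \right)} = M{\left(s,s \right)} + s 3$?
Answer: $\frac{963559}{2820} \approx 341.69$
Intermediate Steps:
$M{\left(p,U \right)} = 1$
$C{\left(s \right)} = 1 + 3 s$ ($C{\left(s \right)} = 1 + s 3 = 1 + 3 s$)
$G = 1$ ($G = 1 + 0 = 1$)
$w{\left(y \right)} = 1 + y$ ($w{\left(y \right)} = y + 1 = 1 + y$)
$\frac{21424}{45120} + \frac{32074}{w{\left(93 \right)}} = \frac{21424}{45120} + \frac{32074}{1 + 93} = 21424 \cdot \frac{1}{45120} + \frac{32074}{94} = \frac{1339}{2820} + 32074 \cdot \frac{1}{94} = \frac{1339}{2820} + \frac{16037}{47} = \frac{963559}{2820}$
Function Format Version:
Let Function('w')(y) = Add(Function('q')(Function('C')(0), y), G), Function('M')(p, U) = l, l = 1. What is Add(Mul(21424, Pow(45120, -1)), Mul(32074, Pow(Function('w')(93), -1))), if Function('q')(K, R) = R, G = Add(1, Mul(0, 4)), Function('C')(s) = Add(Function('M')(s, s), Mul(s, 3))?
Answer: Rational(963559, 2820) ≈ 341.69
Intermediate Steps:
Function('M')(p, U) = 1
Function('C')(s) = Add(1, Mul(3, s)) (Function('C')(s) = Add(1, Mul(s, 3)) = Add(1, Mul(3, s)))
G = 1 (G = Add(1, 0) = 1)
Function('w')(y) = Add(1, y) (Function('w')(y) = Add(y, 1) = Add(1, y))
Add(Mul(21424, Pow(45120, -1)), Mul(32074, Pow(Function('w')(93), -1))) = Add(Mul(21424, Pow(45120, -1)), Mul(32074, Pow(Add(1, 93), -1))) = Add(Mul(21424, Rational(1, 45120)), Mul(32074, Pow(94, -1))) = Add(Rational(1339, 2820), Mul(32074, Rational(1, 94))) = Add(Rational(1339, 2820), Rational(16037, 47)) = Rational(963559, 2820)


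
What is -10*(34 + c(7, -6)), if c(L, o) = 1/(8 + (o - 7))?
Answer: -338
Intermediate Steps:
c(L, o) = 1/(1 + o) (c(L, o) = 1/(8 + (-7 + o)) = 1/(1 + o))
-10*(34 + c(7, -6)) = -10*(34 + 1/(1 - 6)) = -10*(34 + 1/(-5)) = -10*(34 - 1/5) = -10*169/5 = -338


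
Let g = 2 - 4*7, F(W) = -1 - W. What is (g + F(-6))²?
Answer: 441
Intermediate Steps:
g = -26 (g = 2 - 28 = -26)
(g + F(-6))² = (-26 + (-1 - 1*(-6)))² = (-26 + (-1 + 6))² = (-26 + 5)² = (-21)² = 441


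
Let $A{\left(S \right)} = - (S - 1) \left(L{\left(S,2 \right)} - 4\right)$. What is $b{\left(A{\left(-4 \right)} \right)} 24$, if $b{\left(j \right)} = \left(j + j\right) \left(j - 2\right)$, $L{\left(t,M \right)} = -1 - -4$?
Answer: $1680$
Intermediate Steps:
$L{\left(t,M \right)} = 3$ ($L{\left(t,M \right)} = -1 + 4 = 3$)
$A{\left(S \right)} = -1 + S$ ($A{\left(S \right)} = - (S - 1) \left(3 - 4\right) = - (-1 + S) \left(-1\right) = \left(1 - S\right) \left(-1\right) = -1 + S$)
$b{\left(j \right)} = 2 j \left(-2 + j\right)$
$b{\left(A{\left(-4 \right)} \right)} 24 = 2 \left(-1 - 4\right) \left(-2 - 5\right) 24 = 2 \left(-5\right) \left(-2 - 5\right) 24 = 2 \left(-5\right) \left(-7\right) 24 = 70 \cdot 24 = 1680$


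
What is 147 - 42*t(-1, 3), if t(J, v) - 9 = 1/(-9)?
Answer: -679/3 ≈ -226.33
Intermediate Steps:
t(J, v) = 80/9 (t(J, v) = 9 + 1/(-9) = 9 - ⅑ = 80/9)
147 - 42*t(-1, 3) = 147 - 42*80/9 = 147 - 1120/3 = -679/3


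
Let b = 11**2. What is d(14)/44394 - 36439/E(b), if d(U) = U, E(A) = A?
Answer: -115547948/383691 ≈ -301.15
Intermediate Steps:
b = 121
d(14)/44394 - 36439/E(b) = 14/44394 - 36439/121 = 14*(1/44394) - 36439*1/121 = 1/3171 - 36439/121 = -115547948/383691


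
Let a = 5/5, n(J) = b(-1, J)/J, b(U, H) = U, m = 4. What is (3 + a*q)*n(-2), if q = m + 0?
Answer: 7/2 ≈ 3.5000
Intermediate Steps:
n(J) = -1/J
q = 4 (q = 4 + 0 = 4)
a = 1 (a = 5*(⅕) = 1)
(3 + a*q)*n(-2) = (3 + 1*4)*(-1/(-2)) = (3 + 4)*(-1*(-½)) = 7*(½) = 7/2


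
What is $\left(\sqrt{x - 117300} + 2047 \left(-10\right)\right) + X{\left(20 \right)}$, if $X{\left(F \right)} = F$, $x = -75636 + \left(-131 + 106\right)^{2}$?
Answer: $-20450 + i \sqrt{192311} \approx -20450.0 + 438.53 i$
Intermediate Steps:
$x = -75011$ ($x = -75636 + \left(-25\right)^{2} = -75636 + 625 = -75011$)
$\left(\sqrt{x - 117300} + 2047 \left(-10\right)\right) + X{\left(20 \right)} = \left(\sqrt{-75011 - 117300} + 2047 \left(-10\right)\right) + 20 = \left(\sqrt{-192311} - 20470\right) + 20 = \left(i \sqrt{192311} - 20470\right) + 20 = \left(-20470 + i \sqrt{192311}\right) + 20 = -20450 + i \sqrt{192311}$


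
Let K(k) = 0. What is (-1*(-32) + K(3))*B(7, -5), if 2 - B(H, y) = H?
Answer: -160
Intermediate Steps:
B(H, y) = 2 - H
(-1*(-32) + K(3))*B(7, -5) = (-1*(-32) + 0)*(2 - 1*7) = (32 + 0)*(2 - 7) = 32*(-5) = -160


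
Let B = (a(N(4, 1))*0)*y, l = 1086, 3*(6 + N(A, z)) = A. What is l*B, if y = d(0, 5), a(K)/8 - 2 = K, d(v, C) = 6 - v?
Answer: 0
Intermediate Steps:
N(A, z) = -6 + A/3
a(K) = 16 + 8*K
y = 6 (y = 6 - 1*0 = 6 + 0 = 6)
B = 0 (B = ((16 + 8*(-6 + (1/3)*4))*0)*6 = ((16 + 8*(-6 + 4/3))*0)*6 = ((16 + 8*(-14/3))*0)*6 = ((16 - 112/3)*0)*6 = -64/3*0*6 = 0*6 = 0)
l*B = 1086*0 = 0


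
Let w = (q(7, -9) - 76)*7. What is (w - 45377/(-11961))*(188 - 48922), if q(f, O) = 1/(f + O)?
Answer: 309935496059/11961 ≈ 2.5912e+7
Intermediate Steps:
q(f, O) = 1/(O + f)
w = -1071/2 (w = (1/(-9 + 7) - 76)*7 = (1/(-2) - 76)*7 = (-½ - 76)*7 = -153/2*7 = -1071/2 ≈ -535.50)
(w - 45377/(-11961))*(188 - 48922) = (-1071/2 - 45377/(-11961))*(188 - 48922) = (-1071/2 - 45377*(-1/11961))*(-48734) = (-1071/2 + 45377/11961)*(-48734) = -12719477/23922*(-48734) = 309935496059/11961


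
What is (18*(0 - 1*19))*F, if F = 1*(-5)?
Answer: 1710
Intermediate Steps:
F = -5
(18*(0 - 1*19))*F = (18*(0 - 1*19))*(-5) = (18*(0 - 19))*(-5) = (18*(-19))*(-5) = -342*(-5) = 1710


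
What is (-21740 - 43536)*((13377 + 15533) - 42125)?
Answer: 862622340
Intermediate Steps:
(-21740 - 43536)*((13377 + 15533) - 42125) = -65276*(28910 - 42125) = -65276*(-13215) = 862622340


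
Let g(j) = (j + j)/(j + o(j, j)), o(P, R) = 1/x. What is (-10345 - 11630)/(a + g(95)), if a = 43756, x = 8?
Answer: -16722975/33299836 ≈ -0.50219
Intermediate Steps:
o(P, R) = ⅛ (o(P, R) = 1/8 = ⅛)
g(j) = 2*j/(⅛ + j) (g(j) = (j + j)/(j + ⅛) = (2*j)/(⅛ + j) = 2*j/(⅛ + j))
(-10345 - 11630)/(a + g(95)) = (-10345 - 11630)/(43756 + 16*95/(1 + 8*95)) = -21975/(43756 + 16*95/(1 + 760)) = -21975/(43756 + 16*95/761) = -21975/(43756 + 16*95*(1/761)) = -21975/(43756 + 1520/761) = -21975/33299836/761 = -21975*761/33299836 = -16722975/33299836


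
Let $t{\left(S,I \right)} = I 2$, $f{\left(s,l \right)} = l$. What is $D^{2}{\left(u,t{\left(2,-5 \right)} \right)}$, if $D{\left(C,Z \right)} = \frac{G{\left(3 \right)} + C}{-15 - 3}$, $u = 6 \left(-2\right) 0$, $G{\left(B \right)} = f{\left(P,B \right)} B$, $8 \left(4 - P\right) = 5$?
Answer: $\frac{1}{4} \approx 0.25$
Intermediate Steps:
$P = \frac{27}{8}$ ($P = 4 - \frac{5}{8} = \frac{27}{8} \approx 3.375$)
$t{\left(S,I \right)} = 2 I$
$G{\left(B \right)} = B^{2}$ ($G{\left(B \right)} = B B = B^{2}$)
$u = 0$ ($u = \left(-12\right) 0 = 0$)
$D{\left(C,Z \right)} = - \frac{1}{2} - \frac{C}{18}$ ($D{\left(C,Z \right)} = \frac{3^{2} + C}{-15 - 3} = \frac{9 + C}{-18} = \left(9 + C\right) \left(- \frac{1}{18}\right) = - \frac{1}{2} - \frac{C}{18}$)
$D^{2}{\left(u,t{\left(2,-5 \right)} \right)} = \left(- \frac{1}{2} - 0\right)^{2} = \left(- \frac{1}{2} + 0\right)^{2} = \left(- \frac{1}{2}\right)^{2} = \frac{1}{4}$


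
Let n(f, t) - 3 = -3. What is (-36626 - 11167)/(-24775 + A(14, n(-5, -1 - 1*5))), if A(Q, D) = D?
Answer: 47793/24775 ≈ 1.9291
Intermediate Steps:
n(f, t) = 0 (n(f, t) = 3 - 3 = 0)
(-36626 - 11167)/(-24775 + A(14, n(-5, -1 - 1*5))) = (-36626 - 11167)/(-24775 + 0) = -47793/(-24775) = -47793*(-1/24775) = 47793/24775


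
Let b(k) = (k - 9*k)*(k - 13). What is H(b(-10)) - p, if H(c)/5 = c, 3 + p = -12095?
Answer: 2898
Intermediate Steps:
p = -12098 (p = -3 - 12095 = -12098)
b(k) = -8*k*(-13 + k) (b(k) = (-8*k)*(-13 + k) = -8*k*(-13 + k))
H(c) = 5*c
H(b(-10)) - p = 5*(8*(-10)*(13 - 1*(-10))) - 1*(-12098) = 5*(8*(-10)*(13 + 10)) + 12098 = 5*(8*(-10)*23) + 12098 = 5*(-1840) + 12098 = -9200 + 12098 = 2898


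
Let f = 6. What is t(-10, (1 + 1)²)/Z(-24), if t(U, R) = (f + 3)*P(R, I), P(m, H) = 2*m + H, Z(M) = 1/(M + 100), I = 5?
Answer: 8892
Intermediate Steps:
Z(M) = 1/(100 + M)
P(m, H) = H + 2*m
t(U, R) = 45 + 18*R (t(U, R) = (6 + 3)*(5 + 2*R) = 9*(5 + 2*R) = 45 + 18*R)
t(-10, (1 + 1)²)/Z(-24) = (45 + 18*(1 + 1)²)/(1/(100 - 24)) = (45 + 18*2²)/(1/76) = (45 + 18*4)/(1/76) = (45 + 72)*76 = 117*76 = 8892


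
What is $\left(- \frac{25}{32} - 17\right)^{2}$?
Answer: $\frac{323761}{1024} \approx 316.17$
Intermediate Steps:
$\left(- \frac{25}{32} - 17\right)^{2} = \left(- \frac{569}{32}\right)^{2} = \frac{323761}{1024}$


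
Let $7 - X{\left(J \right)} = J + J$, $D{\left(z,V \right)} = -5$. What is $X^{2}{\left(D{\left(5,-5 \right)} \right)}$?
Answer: $289$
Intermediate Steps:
$X{\left(J \right)} = 7 - 2 J$ ($X{\left(J \right)} = 7 - \left(J + J\right) = 7 - 2 J$)
$X^{2}{\left(D{\left(5,-5 \right)} \right)} = \left(7 - -10\right)^{2} = \left(7 + 10\right)^{2} = 17^{2} = 289$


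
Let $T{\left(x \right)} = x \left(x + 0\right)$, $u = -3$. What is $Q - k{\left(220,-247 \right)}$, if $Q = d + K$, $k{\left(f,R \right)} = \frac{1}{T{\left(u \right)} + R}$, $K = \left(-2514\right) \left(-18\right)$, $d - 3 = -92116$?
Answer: $- \frac{11152917}{238} \approx -46861.0$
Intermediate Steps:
$d = -92113$ ($d = 3 - 92116 = -92113$)
$K = 45252$
$T{\left(x \right)} = x^{2}$ ($T{\left(x \right)} = x x = x^{2}$)
$k{\left(f,R \right)} = \frac{1}{9 + R}$ ($k{\left(f,R \right)} = \frac{1}{\left(-3\right)^{2} + R} = \frac{1}{9 + R}$)
$Q = -46861$ ($Q = -92113 + 45252 = -46861$)
$Q - k{\left(220,-247 \right)} = -46861 - \frac{1}{9 - 247} = -46861 - \frac{1}{-238} = -46861 - - \frac{1}{238} = -46861 + \frac{1}{238} = - \frac{11152917}{238}$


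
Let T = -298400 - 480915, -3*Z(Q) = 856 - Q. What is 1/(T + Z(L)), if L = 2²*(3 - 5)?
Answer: -1/779603 ≈ -1.2827e-6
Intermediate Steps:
L = -8 (L = 4*(-2) = -8)
Z(Q) = -856/3 + Q/3 (Z(Q) = -(856 - Q)/3 = -856/3 + Q/3)
T = -779315
1/(T + Z(L)) = 1/(-779315 + (-856/3 + (⅓)*(-8))) = 1/(-779315 + (-856/3 - 8/3)) = 1/(-779315 - 288) = 1/(-779603) = -1/779603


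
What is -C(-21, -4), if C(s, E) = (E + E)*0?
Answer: 0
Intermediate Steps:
C(s, E) = 0 (C(s, E) = (2*E)*0 = 0)
-C(-21, -4) = -1*0 = 0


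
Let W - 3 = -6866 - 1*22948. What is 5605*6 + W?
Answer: 3819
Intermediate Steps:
W = -29811 (W = 3 + (-6866 - 1*22948) = 3 + (-6866 - 22948) = 3 - 29814 = -29811)
5605*6 + W = 5605*6 - 29811 = 33630 - 29811 = 3819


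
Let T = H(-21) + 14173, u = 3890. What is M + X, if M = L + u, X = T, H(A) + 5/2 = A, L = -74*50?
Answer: 28679/2 ≈ 14340.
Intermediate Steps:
L = -3700
H(A) = -5/2 + A
T = 28299/2 (T = (-5/2 - 21) + 14173 = -47/2 + 14173 = 28299/2 ≈ 14150.)
X = 28299/2 ≈ 14150.
M = 190 (M = -3700 + 3890 = 190)
M + X = 190 + 28299/2 = 28679/2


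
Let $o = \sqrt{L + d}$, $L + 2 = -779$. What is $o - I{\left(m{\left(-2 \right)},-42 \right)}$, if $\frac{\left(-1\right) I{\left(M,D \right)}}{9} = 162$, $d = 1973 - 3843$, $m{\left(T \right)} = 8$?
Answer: $1458 + i \sqrt{2651} \approx 1458.0 + 51.488 i$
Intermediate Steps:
$L = -781$ ($L = -2 - 779 = -781$)
$d = -1870$
$I{\left(M,D \right)} = -1458$ ($I{\left(M,D \right)} = \left(-9\right) 162 = -1458$)
$o = i \sqrt{2651}$ ($o = \sqrt{-781 - 1870} = \sqrt{-2651} = i \sqrt{2651} \approx 51.488 i$)
$o - I{\left(m{\left(-2 \right)},-42 \right)} = i \sqrt{2651} - -1458 = i \sqrt{2651} + 1458 = 1458 + i \sqrt{2651}$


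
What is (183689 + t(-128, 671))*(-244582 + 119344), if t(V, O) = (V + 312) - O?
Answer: -22943852076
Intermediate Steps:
t(V, O) = 312 + V - O (t(V, O) = (312 + V) - O = 312 + V - O)
(183689 + t(-128, 671))*(-244582 + 119344) = (183689 + (312 - 128 - 1*671))*(-244582 + 119344) = (183689 + (312 - 128 - 671))*(-125238) = (183689 - 487)*(-125238) = 183202*(-125238) = -22943852076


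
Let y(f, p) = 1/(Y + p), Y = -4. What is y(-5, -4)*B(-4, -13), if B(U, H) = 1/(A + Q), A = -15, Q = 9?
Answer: 1/48 ≈ 0.020833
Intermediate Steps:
B(U, H) = -⅙ (B(U, H) = 1/(-15 + 9) = 1/(-6) = -⅙)
y(f, p) = 1/(-4 + p)
y(-5, -4)*B(-4, -13) = -⅙/(-4 - 4) = -⅙/(-8) = -⅛*(-⅙) = 1/48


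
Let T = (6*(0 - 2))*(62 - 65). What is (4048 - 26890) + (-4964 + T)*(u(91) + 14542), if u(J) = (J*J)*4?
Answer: -234920890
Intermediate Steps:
u(J) = 4*J² (u(J) = J²*4 = 4*J²)
T = 36 (T = (6*(-2))*(-3) = -12*(-3) = 36)
(4048 - 26890) + (-4964 + T)*(u(91) + 14542) = (4048 - 26890) + (-4964 + 36)*(4*91² + 14542) = -22842 - 4928*(4*8281 + 14542) = -22842 - 4928*(33124 + 14542) = -22842 - 4928*47666 = -22842 - 234898048 = -234920890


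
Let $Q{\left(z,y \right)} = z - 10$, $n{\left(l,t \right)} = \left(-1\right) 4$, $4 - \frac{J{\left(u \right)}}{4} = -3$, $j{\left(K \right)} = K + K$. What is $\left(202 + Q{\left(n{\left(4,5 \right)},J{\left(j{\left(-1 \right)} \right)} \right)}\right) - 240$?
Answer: $-52$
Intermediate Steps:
$j{\left(K \right)} = 2 K$
$J{\left(u \right)} = 28$ ($J{\left(u \right)} = 16 - -12 = 16 + 12 = 28$)
$n{\left(l,t \right)} = -4$
$Q{\left(z,y \right)} = -10 + z$ ($Q{\left(z,y \right)} = z - 10 = -10 + z$)
$\left(202 + Q{\left(n{\left(4,5 \right)},J{\left(j{\left(-1 \right)} \right)} \right)}\right) - 240 = \left(202 - 14\right) - 240 = 188 - 240 = -52$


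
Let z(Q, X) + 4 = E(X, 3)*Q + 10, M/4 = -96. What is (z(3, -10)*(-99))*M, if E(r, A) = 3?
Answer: 570240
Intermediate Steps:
M = -384 (M = 4*(-96) = -384)
z(Q, X) = 6 + 3*Q (z(Q, X) = -4 + (3*Q + 10) = -4 + (10 + 3*Q) = 6 + 3*Q)
(z(3, -10)*(-99))*M = ((6 + 3*3)*(-99))*(-384) = ((6 + 9)*(-99))*(-384) = (15*(-99))*(-384) = -1485*(-384) = 570240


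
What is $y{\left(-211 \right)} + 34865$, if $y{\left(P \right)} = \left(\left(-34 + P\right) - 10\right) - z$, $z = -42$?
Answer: $34652$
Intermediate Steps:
$y{\left(P \right)} = -2 + P$ ($y{\left(P \right)} = \left(\left(-34 + P\right) - 10\right) - -42 = \left(-44 + P\right) + 42 = -2 + P$)
$y{\left(-211 \right)} + 34865 = \left(-2 - 211\right) + 34865 = -213 + 34865 = 34652$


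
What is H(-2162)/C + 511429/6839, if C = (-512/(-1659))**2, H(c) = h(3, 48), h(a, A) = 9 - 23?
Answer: -64725926425/896401408 ≈ -72.206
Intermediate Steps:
h(a, A) = -14
H(c) = -14
C = 262144/2752281 (C = (-512*(-1/1659))**2 = (512/1659)**2 = 262144/2752281 ≈ 0.095246)
H(-2162)/C + 511429/6839 = -14/262144/2752281 + 511429/6839 = -14*2752281/262144 + 511429*(1/6839) = -19265967/131072 + 511429/6839 = -64725926425/896401408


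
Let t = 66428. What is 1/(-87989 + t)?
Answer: -1/21561 ≈ -4.6380e-5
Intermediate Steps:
1/(-87989 + t) = 1/(-87989 + 66428) = 1/(-21561) = -1/21561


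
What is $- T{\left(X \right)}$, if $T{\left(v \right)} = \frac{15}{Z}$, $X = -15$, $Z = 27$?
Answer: $- \frac{5}{9} \approx -0.55556$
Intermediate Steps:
$T{\left(v \right)} = \frac{5}{9}$ ($T{\left(v \right)} = \frac{15}{27} = 15 \cdot \frac{1}{27} = \frac{5}{9}$)
$- T{\left(X \right)} = \left(-1\right) \frac{5}{9} = - \frac{5}{9}$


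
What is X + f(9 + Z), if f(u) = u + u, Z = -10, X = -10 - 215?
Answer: -227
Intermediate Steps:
X = -225
f(u) = 2*u
X + f(9 + Z) = -225 + 2*(9 - 10) = -225 + 2*(-1) = -225 - 2 = -227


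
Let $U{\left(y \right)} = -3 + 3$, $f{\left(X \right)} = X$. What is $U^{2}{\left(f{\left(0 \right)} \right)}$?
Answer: $0$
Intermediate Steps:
$U{\left(y \right)} = 0$
$U^{2}{\left(f{\left(0 \right)} \right)} = 0^{2} = 0$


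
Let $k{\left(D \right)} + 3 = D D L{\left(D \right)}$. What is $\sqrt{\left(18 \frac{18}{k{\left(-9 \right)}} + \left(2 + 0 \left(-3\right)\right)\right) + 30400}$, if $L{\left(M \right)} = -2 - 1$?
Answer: $\frac{18 \sqrt{157727}}{41} \approx 174.36$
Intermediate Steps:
$L{\left(M \right)} = -3$ ($L{\left(M \right)} = -2 - 1 = -3$)
$k{\left(D \right)} = -3 - 3 D^{2}$ ($k{\left(D \right)} = -3 + D D \left(-3\right) = -3 + D^{2} \left(-3\right) = -3 - 3 D^{2}$)
$\sqrt{\left(18 \frac{18}{k{\left(-9 \right)}} + \left(2 + 0 \left(-3\right)\right)\right) + 30400} = \sqrt{\left(18 \frac{18}{-3 - 3 \left(-9\right)^{2}} + \left(2 + 0 \left(-3\right)\right)\right) + 30400} = \sqrt{\left(18 \frac{18}{-3 - 243} + \left(2 + 0\right)\right) + 30400} = \sqrt{\left(18 \frac{18}{-3 - 243} + 2\right) + 30400} = \sqrt{\left(18 \frac{18}{-246} + 2\right) + 30400} = \sqrt{\left(18 \cdot 18 \left(- \frac{1}{246}\right) + 2\right) + 30400} = \sqrt{\left(18 \left(- \frac{3}{41}\right) + 2\right) + 30400} = \sqrt{\left(- \frac{54}{41} + 2\right) + 30400} = \sqrt{\frac{28}{41} + 30400} = \sqrt{\frac{1246428}{41}} = \frac{18 \sqrt{157727}}{41}$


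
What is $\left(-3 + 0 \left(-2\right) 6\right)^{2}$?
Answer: $9$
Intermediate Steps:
$\left(-3 + 0 \left(-2\right) 6\right)^{2} = \left(-3 + 0 \cdot 6\right)^{2} = \left(-3 + 0\right)^{2} = \left(-3\right)^{2} = 9$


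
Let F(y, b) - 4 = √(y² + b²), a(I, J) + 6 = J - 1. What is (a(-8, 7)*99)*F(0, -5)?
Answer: 0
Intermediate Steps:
a(I, J) = -7 + J (a(I, J) = -6 + (J - 1) = -6 + (-1 + J) = -7 + J)
F(y, b) = 4 + √(b² + y²) (F(y, b) = 4 + √(y² + b²) = 4 + √(b² + y²))
(a(-8, 7)*99)*F(0, -5) = ((-7 + 7)*99)*(4 + √((-5)² + 0²)) = (0*99)*(4 + √(25 + 0)) = 0*(4 + √25) = 0*(4 + 5) = 0*9 = 0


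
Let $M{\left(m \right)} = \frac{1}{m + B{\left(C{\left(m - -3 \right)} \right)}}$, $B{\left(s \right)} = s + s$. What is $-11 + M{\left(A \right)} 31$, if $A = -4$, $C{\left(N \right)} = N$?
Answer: $- \frac{97}{6} \approx -16.167$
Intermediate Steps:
$B{\left(s \right)} = 2 s$
$M{\left(m \right)} = \frac{1}{6 + 3 m}$ ($M{\left(m \right)} = \frac{1}{m + 2 \left(m - -3\right)} = \frac{1}{m + 2 \left(m + 3\right)} = \frac{1}{m + 2 \left(3 + m\right)} = \frac{1}{m + \left(6 + 2 m\right)} = \frac{1}{6 + 3 m}$)
$-11 + M{\left(A \right)} 31 = -11 + \frac{1}{3 \left(2 - 4\right)} 31 = -11 + \frac{1}{3 \left(-2\right)} 31 = -11 + \frac{1}{3} \left(- \frac{1}{2}\right) 31 = -11 - \frac{31}{6} = - \frac{97}{6}$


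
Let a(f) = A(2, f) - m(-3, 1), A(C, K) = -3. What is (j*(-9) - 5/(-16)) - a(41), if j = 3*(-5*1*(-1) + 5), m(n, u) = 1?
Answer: -4251/16 ≈ -265.69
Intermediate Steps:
a(f) = -4 (a(f) = -3 - 1*1 = -3 - 1 = -4)
j = 30 (j = 3*(-5*(-1) + 5) = 3*(5 + 5) = 3*10 = 30)
(j*(-9) - 5/(-16)) - a(41) = (30*(-9) - 5/(-16)) - 1*(-4) = (-270 - 5*(-1/16)) + 4 = (-270 + 5/16) + 4 = -4315/16 + 4 = -4251/16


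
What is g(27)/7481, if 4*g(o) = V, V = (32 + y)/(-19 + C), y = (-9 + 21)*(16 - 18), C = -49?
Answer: -1/254354 ≈ -3.9315e-6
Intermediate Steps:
y = -24 (y = 12*(-2) = -24)
V = -2/17 (V = (32 - 24)/(-19 - 49) = 8/(-68) = 8*(-1/68) = -2/17 ≈ -0.11765)
g(o) = -1/34 (g(o) = (¼)*(-2/17) = -1/34)
g(27)/7481 = -1/34/7481 = -1/34*1/7481 = -1/254354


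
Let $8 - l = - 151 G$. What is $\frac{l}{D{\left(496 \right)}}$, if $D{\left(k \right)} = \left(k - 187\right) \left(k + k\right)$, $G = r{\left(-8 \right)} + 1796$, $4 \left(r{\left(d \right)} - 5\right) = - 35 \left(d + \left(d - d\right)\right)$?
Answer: $\frac{2743}{2976} \approx 0.92171$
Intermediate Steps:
$r{\left(d \right)} = 5 - \frac{35 d}{4}$ ($r{\left(d \right)} = 5 + \frac{\left(-35\right) \left(d + \left(d - d\right)\right)}{4} = 5 + \frac{\left(-35\right) \left(d + 0\right)}{4} = 5 + \frac{\left(-35\right) d}{4} = 5 - \frac{35 d}{4}$)
$G = 1871$ ($G = \left(5 - -70\right) + 1796 = \left(5 + 70\right) + 1796 = 75 + 1796 = 1871$)
$l = 282529$ ($l = 8 - \left(-151\right) 1871 = 8 - -282521 = 8 + 282521 = 282529$)
$D{\left(k \right)} = 2 k \left(-187 + k\right)$ ($D{\left(k \right)} = \left(-187 + k\right) 2 k = 2 k \left(-187 + k\right)$)
$\frac{l}{D{\left(496 \right)}} = \frac{282529}{2 \cdot 496 \left(-187 + 496\right)} = \frac{282529}{2 \cdot 496 \cdot 309} = \frac{282529}{306528} = 282529 \cdot \frac{1}{306528} = \frac{2743}{2976}$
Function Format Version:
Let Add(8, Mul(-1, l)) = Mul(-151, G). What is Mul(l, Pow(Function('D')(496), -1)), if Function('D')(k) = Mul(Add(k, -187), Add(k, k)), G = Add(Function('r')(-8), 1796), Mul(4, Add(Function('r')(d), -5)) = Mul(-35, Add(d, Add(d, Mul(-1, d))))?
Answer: Rational(2743, 2976) ≈ 0.92171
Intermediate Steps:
Function('r')(d) = Add(5, Mul(Rational(-35, 4), d)) (Function('r')(d) = Add(5, Mul(Rational(1, 4), Mul(-35, Add(d, Add(d, Mul(-1, d)))))) = Add(5, Mul(Rational(1, 4), Mul(-35, Add(d, 0)))) = Add(5, Mul(Rational(1, 4), Mul(-35, d))) = Add(5, Mul(Rational(-35, 4), d)))
G = 1871 (G = Add(Add(5, Mul(Rational(-35, 4), -8)), 1796) = Add(Add(5, 70), 1796) = Add(75, 1796) = 1871)
l = 282529 (l = Add(8, Mul(-1, Mul(-151, 1871))) = Add(8, Mul(-1, -282521)) = Add(8, 282521) = 282529)
Function('D')(k) = Mul(2, k, Add(-187, k)) (Function('D')(k) = Mul(Add(-187, k), Mul(2, k)) = Mul(2, k, Add(-187, k)))
Mul(l, Pow(Function('D')(496), -1)) = Mul(282529, Pow(Mul(2, 496, Add(-187, 496)), -1)) = Mul(282529, Pow(Mul(2, 496, 309), -1)) = Mul(282529, Pow(306528, -1)) = Mul(282529, Rational(1, 306528)) = Rational(2743, 2976)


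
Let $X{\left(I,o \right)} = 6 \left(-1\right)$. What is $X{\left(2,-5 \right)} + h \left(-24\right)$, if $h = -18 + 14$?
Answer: $90$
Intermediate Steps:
$h = -4$
$X{\left(I,o \right)} = -6$
$X{\left(2,-5 \right)} + h \left(-24\right) = -6 - -96 = -6 + 96 = 90$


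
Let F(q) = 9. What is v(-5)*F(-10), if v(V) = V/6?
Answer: -15/2 ≈ -7.5000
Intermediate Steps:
v(V) = V/6 (v(V) = V*(⅙) = V/6)
v(-5)*F(-10) = ((⅙)*(-5))*9 = -⅚*9 = -15/2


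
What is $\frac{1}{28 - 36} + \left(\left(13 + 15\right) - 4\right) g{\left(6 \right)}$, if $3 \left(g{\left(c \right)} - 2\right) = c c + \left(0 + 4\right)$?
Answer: $\frac{2943}{8} \approx 367.88$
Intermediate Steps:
$g{\left(c \right)} = \frac{10}{3} + \frac{c^{2}}{3}$ ($g{\left(c \right)} = 2 + \frac{c c + \left(0 + 4\right)}{3} = 2 + \frac{c^{2} + 4}{3} = 2 + \frac{4 + c^{2}}{3} = 2 + \left(\frac{4}{3} + \frac{c^{2}}{3}\right) = \frac{10}{3} + \frac{c^{2}}{3}$)
$\frac{1}{28 - 36} + \left(\left(13 + 15\right) - 4\right) g{\left(6 \right)} = \frac{1}{28 - 36} + \left(\left(13 + 15\right) - 4\right) \left(\frac{10}{3} + \frac{6^{2}}{3}\right) = \frac{1}{-8} + \left(28 - 4\right) \left(\frac{10}{3} + \frac{1}{3} \cdot 36\right) = - \frac{1}{8} + 24 \left(\frac{10}{3} + 12\right) = - \frac{1}{8} + 24 \cdot \frac{46}{3} = - \frac{1}{8} + 368 = \frac{2943}{8}$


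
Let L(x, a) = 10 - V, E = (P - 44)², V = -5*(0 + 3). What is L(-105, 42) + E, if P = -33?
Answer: 5954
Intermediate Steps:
V = -15 (V = -5*3 = -15)
E = 5929 (E = (-33 - 44)² = (-77)² = 5929)
L(x, a) = 25 (L(x, a) = 10 - 1*(-15) = 10 + 15 = 25)
L(-105, 42) + E = 25 + 5929 = 5954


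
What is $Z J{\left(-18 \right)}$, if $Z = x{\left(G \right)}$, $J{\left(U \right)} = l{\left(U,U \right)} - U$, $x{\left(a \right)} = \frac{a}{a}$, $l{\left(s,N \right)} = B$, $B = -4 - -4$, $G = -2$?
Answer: $18$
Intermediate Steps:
$B = 0$ ($B = -4 + 4 = 0$)
$l{\left(s,N \right)} = 0$
$x{\left(a \right)} = 1$
$J{\left(U \right)} = - U$ ($J{\left(U \right)} = 0 - U = - U$)
$Z = 1$
$Z J{\left(-18 \right)} = 1 \left(\left(-1\right) \left(-18\right)\right) = 1 \cdot 18 = 18$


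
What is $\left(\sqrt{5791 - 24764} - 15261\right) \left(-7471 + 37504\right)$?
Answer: $-458333613 + 30033 i \sqrt{18973} \approx -4.5833 \cdot 10^{8} + 4.1368 \cdot 10^{6} i$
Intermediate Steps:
$\left(\sqrt{5791 - 24764} - 15261\right) \left(-7471 + 37504\right) = \left(\sqrt{-18973} - 15261\right) 30033 = \left(i \sqrt{18973} - 15261\right) 30033 = \left(-15261 + i \sqrt{18973}\right) 30033 = -458333613 + 30033 i \sqrt{18973}$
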